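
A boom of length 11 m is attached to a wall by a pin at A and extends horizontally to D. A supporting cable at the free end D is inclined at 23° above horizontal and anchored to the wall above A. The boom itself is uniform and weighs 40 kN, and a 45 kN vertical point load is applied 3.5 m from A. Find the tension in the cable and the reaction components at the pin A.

ΣM about A: T·sin23°·11 − 40·5.5 − 45·3.5 = 0 → T = 377.5/(11·0.390731) = 87.8307 ≈ 87.83 kN.
ΣF_x = 0: A_x − T·cos23° = 0 → A_x = 87.8307 × 0.920505 = 80.85 kN.
ΣF_y = 0: A_y + T·sin23° − 40 − 45 = 0 → A_y = 85 − 87.8307 × 0.390731 = 50.68 kN.

T = 87.83 kN, A_x = 80.85 kN, A_y = 50.68 kN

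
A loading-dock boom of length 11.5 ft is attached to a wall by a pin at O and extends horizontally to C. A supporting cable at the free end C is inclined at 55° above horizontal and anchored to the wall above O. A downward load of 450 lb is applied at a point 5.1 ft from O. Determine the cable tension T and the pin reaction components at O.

ΣM about O: T·sin55°·11.5 − 450·5.1 = 0 → T = 2295/(11.5·0.819152) = 243.624 ≈ 243.6 lb.
ΣF_x = 0: O_x − T·cos55° = 0 → O_x = 243.624 × 0.573576 = 139.7 lb.
ΣF_y = 0: O_y + T·sin55° − 450 = 0 → O_y = 450 − 243.624 × 0.819152 = 250.4 lb.

T = 243.6 lb, O_x = 139.7 lb, O_y = 250.4 lb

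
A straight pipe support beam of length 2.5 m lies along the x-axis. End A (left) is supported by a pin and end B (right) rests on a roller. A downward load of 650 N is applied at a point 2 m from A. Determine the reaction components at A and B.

Taking moments about A: B_y·2.5 − 650·2 = 0 → B_y = 1300/2.5 = 520.0 N.
ΣF_y = 0: A_y + 520 − 650 = 0 → A_y = 130.0 N.
ΣF_x = 0: no horizontal applied forces, so A_x = 0.

A_x = 0, A_y = 130.0 N, B_y = 520.0 N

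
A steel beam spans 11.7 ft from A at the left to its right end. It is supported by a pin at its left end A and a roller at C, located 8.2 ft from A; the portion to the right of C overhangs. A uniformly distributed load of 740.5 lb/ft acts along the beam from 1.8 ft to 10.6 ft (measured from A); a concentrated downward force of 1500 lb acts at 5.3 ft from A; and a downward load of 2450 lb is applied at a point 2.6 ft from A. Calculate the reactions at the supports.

A_x = 0, A_y = 3793 lb, C_y = 6673 lb

Resultant of the distributed load: 740.5 × 8.8 = 6516.4 lb at 6.2 ft from A.
Moments about A: C_y·8.2 − (740.5·8.8)·6.2 − 1500·5.3 − 2450·2.6 = 0 → C_y = 54721.68/8.2 = 6673.38 ≈ 6673 lb.
ΣF_y = 0: A_y + 6673.38 − 740.5·8.8 − 1500 − 2450 = 0 → A_y = 3793 lb.
ΣF_x = 0: no horizontal applied forces, so A_x = 0.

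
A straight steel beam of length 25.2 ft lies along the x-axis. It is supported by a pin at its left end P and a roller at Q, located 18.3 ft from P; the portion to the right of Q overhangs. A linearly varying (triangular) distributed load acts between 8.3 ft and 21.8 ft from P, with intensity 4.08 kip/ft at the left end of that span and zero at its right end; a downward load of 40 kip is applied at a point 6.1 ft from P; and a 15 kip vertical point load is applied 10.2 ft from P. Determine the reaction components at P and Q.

Resultant of the triangular load: ½ × 4.08 × 13.5 = 27.54 kip, acting at 12.8 ft from P (one-third of the span from the peak).
Taking moments about P: Q_y·18.3 − (½·4.08·13.5)·12.8 − 40·6.1 − 15·10.2 = 0 → Q_y = 749.512/18.3 = 40.9569 ≈ 40.96 kip.
ΣF_y = 0: P_y + 40.9569 − ½·4.08·13.5 − 40 − 15 = 0 → P_y = 41.58 kip.
ΣF_x = 0: no horizontal applied forces, so P_x = 0.

P_x = 0, P_y = 41.58 kip, Q_y = 40.96 kip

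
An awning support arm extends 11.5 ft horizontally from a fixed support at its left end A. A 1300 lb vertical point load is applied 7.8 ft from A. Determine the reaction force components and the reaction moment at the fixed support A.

A_x = 0, A_y = 1300 lb, M_A = 10140 lb·ft

ΣF_x = 0: A_x = 0.
ΣF_y = 0: A_y − 1300 = 0 → A_y = 1300 lb.
ΣM about A: M_A − 1300·7.8 = 0 → M_A = 10140 lb·ft.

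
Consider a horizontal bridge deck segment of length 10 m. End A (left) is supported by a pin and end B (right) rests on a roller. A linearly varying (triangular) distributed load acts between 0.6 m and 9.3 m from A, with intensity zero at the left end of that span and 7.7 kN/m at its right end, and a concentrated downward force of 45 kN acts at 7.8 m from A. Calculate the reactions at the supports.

A_x = 0, A_y = 21.96 kN, B_y = 56.54 kN

Resultant of the triangular load: ½ × 7.7 × 8.7 = 33.495 kN, acting at 6.4 m from A (one-third of the span from the peak).
ΣM about A: B_y·10 − (½·7.7·8.7)·6.4 − 45·7.8 = 0 → B_y = 565.368/10 = 56.5368 ≈ 56.54 kN.
ΣF_y = 0: A_y + 56.5368 − ½·7.7·8.7 − 45 = 0 → A_y = 21.96 kN.
ΣF_x = 0: no horizontal applied forces, so A_x = 0.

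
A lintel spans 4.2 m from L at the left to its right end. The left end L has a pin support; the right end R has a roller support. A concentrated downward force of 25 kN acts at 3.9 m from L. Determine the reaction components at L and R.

Taking moments about L: R_y·4.2 − 25·3.9 = 0 → R_y = 97.5/4.2 = 23.2143 ≈ 23.21 kN.
ΣF_y = 0: L_y + 23.2143 − 25 = 0 → L_y = 1.786 kN.
ΣF_x = 0: no horizontal applied forces, so L_x = 0.

L_x = 0, L_y = 1.786 kN, R_y = 23.21 kN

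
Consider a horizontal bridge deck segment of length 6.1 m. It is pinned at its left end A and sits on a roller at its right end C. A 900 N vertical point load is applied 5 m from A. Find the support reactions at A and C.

ΣM about A: C_y·6.1 − 900·5 = 0 → C_y = 4500/6.1 = 737.705 ≈ 737.7 N.
ΣF_y = 0: A_y + 737.705 − 900 = 0 → A_y = 162.3 N.
ΣF_x = 0: no horizontal applied forces, so A_x = 0.

A_x = 0, A_y = 162.3 N, C_y = 737.7 N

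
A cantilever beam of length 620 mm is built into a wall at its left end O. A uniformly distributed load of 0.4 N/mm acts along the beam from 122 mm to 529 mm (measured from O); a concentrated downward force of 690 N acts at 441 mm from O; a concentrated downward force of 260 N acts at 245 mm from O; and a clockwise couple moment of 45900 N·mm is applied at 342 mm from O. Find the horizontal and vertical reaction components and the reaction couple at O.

O_x = 0, O_y = 1113 N, M_O = 466900 N·mm

Resultant of the distributed load: 0.4 × 407 = 162.8 N at 325.5 mm from O.
ΣF_x = 0: O_x = 0.
ΣF_y = 0: O_y − 0.4·407 − 690 − 260 = 0 → O_y = 1113 N.
ΣM about O: M_O − (0.4·407)·325.5 − 690·441 − 260·245 − 45900 = 0 → M_O = 466900 N·mm.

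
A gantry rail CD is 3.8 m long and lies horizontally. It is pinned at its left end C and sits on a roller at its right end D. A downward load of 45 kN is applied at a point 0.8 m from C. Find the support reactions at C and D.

C_x = 0, C_y = 35.53 kN, D_y = 9.474 kN

Taking moments about C: D_y·3.8 − 45·0.8 = 0 → D_y = 36/3.8 = 9.47368 ≈ 9.474 kN.
ΣF_y = 0: C_y + 9.47368 − 45 = 0 → C_y = 35.53 kN.
ΣF_x = 0: no horizontal applied forces, so C_x = 0.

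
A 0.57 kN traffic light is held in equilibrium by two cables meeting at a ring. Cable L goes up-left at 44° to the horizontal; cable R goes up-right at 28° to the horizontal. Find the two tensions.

T_L = 0.5292 kN, T_R = 0.4311 kN

ΣF_x = 0: −T_L·cos44° + T_R·cos28° = 0 → T_R = 0.814703·T_L.
ΣF_y = 0: T_L·sin44° + T_R·sin28° = 0.57.
Substitute: T_L·(0.694658 + 0.814703·0.469472) = 0.57 → T_L = 0.52918 ≈ 0.5292 kN.
Then T_R = 0.814703 × 0.52918 = 0.4311 kN.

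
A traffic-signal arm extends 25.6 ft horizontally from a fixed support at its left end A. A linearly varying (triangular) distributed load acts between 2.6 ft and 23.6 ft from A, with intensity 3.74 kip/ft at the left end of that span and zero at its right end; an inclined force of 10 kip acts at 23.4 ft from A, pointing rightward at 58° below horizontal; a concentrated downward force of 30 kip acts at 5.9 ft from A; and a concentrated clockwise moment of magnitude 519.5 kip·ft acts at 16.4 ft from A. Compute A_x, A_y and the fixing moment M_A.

A_x = -5.299 kip, A_y = 77.75 kip, M_A = 1272 kip·ft

Resultant of the triangular load: ½ × 3.74 × 21 = 39.27 kip, acting at 9.6 ft from A (one-third of the span from the peak).
ΣF_x = 0: A_x + 10·cos58° = 0 → A_x = -5.299 kip.
ΣF_y = 0: A_y − ½·3.74·21 − 10·sin58° − 30 = 0 → A_y = 77.75 kip.
ΣM about A: M_A − (½·3.74·21)·9.6 − 10·sin58°·23.4 − 30·5.9 − 519.5 = 0 → M_A = 1272 kip·ft.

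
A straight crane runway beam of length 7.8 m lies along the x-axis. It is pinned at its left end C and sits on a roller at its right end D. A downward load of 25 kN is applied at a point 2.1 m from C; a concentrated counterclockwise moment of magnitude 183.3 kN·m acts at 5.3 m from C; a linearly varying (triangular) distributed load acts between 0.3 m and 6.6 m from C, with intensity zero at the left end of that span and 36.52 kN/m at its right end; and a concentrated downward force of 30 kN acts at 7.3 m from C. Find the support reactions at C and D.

Resultant of the triangular load: ½ × 36.52 × 6.3 = 115.038 kN, acting at 4.5 m from C (one-third of the span from the peak).
Moments about C: D_y·7.8 − 25·2.1 + 183.3 − (½·36.52·6.3)·4.5 − 30·7.3 = 0 → D_y = 605.871/7.8 = 77.6758 ≈ 77.68 kN.
ΣF_y = 0: C_y + 77.6758 − 25 − ½·36.52·6.3 − 30 = 0 → C_y = 92.36 kN.
ΣF_x = 0: no horizontal applied forces, so C_x = 0.

C_x = 0, C_y = 92.36 kN, D_y = 77.68 kN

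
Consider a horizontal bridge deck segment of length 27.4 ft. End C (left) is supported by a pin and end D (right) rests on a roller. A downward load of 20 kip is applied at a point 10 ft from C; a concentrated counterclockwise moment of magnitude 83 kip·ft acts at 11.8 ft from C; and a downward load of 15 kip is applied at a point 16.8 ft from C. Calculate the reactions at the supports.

C_x = 0, C_y = 21.53 kip, D_y = 13.47 kip

ΣM about C: D_y·27.4 − 20·10 + 83 − 15·16.8 = 0 → D_y = 369/27.4 = 13.4672 ≈ 13.47 kip.
ΣF_y = 0: C_y + 13.4672 − 20 − 15 = 0 → C_y = 21.53 kip.
ΣF_x = 0: no horizontal applied forces, so C_x = 0.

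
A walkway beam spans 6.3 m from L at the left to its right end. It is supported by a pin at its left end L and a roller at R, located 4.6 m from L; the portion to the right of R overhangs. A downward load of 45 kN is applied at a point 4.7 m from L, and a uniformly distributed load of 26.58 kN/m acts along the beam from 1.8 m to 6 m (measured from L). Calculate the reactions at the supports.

Resultant of the distributed load: 26.58 × 4.2 = 111.636 kN at 3.9 m from L.
Moments about L: R_y·4.6 − 45·4.7 − (26.58·4.2)·3.9 = 0 → R_y = 646.8804/4.6 = 140.626 ≈ 140.6 kN.
ΣF_y = 0: L_y + 140.626 − 45 − 26.58·4.2 = 0 → L_y = 16.01 kN.
ΣF_x = 0: no horizontal applied forces, so L_x = 0.

L_x = 0, L_y = 16.01 kN, R_y = 140.6 kN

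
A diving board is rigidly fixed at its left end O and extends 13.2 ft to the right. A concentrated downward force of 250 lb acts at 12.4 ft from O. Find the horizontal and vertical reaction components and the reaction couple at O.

O_x = 0, O_y = 250.0 lb, M_O = 3100 lb·ft

ΣF_x = 0: O_x = 0.
ΣF_y = 0: O_y − 250 = 0 → O_y = 250.0 lb.
ΣM about O: M_O − 250·12.4 = 0 → M_O = 3100 lb·ft.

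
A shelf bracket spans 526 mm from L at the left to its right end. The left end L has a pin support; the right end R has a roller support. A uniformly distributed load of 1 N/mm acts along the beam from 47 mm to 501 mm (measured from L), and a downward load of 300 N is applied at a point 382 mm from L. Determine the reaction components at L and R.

Resultant of the distributed load: 1 × 454 = 454 N at 274 mm from L.
Moments about L: R_y·526 − (1·454)·274 − 300·382 = 0 → R_y = 238996/526 = 454.365 ≈ 454.4 N.
ΣF_y = 0: L_y + 454.365 − 1·454 − 300 = 0 → L_y = 299.6 N.
ΣF_x = 0: no horizontal applied forces, so L_x = 0.

L_x = 0, L_y = 299.6 N, R_y = 454.4 N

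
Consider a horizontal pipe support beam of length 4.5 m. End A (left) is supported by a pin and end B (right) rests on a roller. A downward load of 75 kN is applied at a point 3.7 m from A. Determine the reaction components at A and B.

A_x = 0, A_y = 13.33 kN, B_y = 61.67 kN

Taking moments about A: B_y·4.5 − 75·3.7 = 0 → B_y = 277.5/4.5 = 61.6667 ≈ 61.67 kN.
ΣF_y = 0: A_y + 61.6667 − 75 = 0 → A_y = 13.33 kN.
ΣF_x = 0: no horizontal applied forces, so A_x = 0.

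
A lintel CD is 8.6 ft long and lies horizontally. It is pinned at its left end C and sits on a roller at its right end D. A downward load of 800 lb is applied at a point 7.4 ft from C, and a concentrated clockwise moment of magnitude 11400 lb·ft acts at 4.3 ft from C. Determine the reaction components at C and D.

Moments about C: D_y·8.6 − 800·7.4 − 11400 = 0 → D_y = 17320/8.6 = 2013.95 ≈ 2014 lb.
ΣF_y = 0: C_y + 2013.95 − 800 = 0 → C_y = -1214 lb.
ΣF_x = 0: no horizontal applied forces, so C_x = 0.

C_x = 0, C_y = -1214 lb, D_y = 2014 lb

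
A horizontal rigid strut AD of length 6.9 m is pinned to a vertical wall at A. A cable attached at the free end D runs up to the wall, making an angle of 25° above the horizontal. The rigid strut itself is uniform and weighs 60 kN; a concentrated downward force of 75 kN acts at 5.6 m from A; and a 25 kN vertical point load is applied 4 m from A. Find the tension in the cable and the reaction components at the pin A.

ΣM about A: T·sin25°·6.9 − 60·3.45 − 75·5.6 − 25·4 = 0 → T = 727/(6.9·0.422618) = 249.309 ≈ 249.3 kN.
ΣF_x = 0: A_x − T·cos25° = 0 → A_x = 249.309 × 0.906308 = 226.0 kN.
ΣF_y = 0: A_y + T·sin25° − 60 − 75 − 25 = 0 → A_y = 160 − 249.309 × 0.422618 = 54.64 kN.

T = 249.3 kN, A_x = 226.0 kN, A_y = 54.64 kN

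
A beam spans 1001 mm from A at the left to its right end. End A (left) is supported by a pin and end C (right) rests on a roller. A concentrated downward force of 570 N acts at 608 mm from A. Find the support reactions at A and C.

Moments about A: C_y·1001 − 570·608 = 0 → C_y = 346560/1001 = 346.214 ≈ 346.2 N.
ΣF_y = 0: A_y + 346.214 − 570 = 0 → A_y = 223.8 N.
ΣF_x = 0: no horizontal applied forces, so A_x = 0.

A_x = 0, A_y = 223.8 N, C_y = 346.2 N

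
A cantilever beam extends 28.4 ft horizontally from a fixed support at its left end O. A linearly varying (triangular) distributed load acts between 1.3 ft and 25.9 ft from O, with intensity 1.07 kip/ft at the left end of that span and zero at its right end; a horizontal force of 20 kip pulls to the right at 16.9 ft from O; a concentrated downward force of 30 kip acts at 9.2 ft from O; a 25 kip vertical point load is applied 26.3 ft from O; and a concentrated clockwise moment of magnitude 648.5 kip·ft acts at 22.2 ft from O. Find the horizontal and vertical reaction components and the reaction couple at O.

Resultant of the triangular load: ½ × 1.07 × 24.6 = 13.161 kip, acting at 9.5 ft from O (one-third of the span from the peak).
ΣF_x = 0: O_x + 20 = 0 → O_x = -20.00 kip.
ΣF_y = 0: O_y − ½·1.07·24.6 − 30 − 25 = 0 → O_y = 68.16 kip.
ΣM about O: M_O − (½·1.07·24.6)·9.5 − 30·9.2 − 25·26.3 − 648.5 = 0 → M_O = 1707 kip·ft.

O_x = -20.00 kip, O_y = 68.16 kip, M_O = 1707 kip·ft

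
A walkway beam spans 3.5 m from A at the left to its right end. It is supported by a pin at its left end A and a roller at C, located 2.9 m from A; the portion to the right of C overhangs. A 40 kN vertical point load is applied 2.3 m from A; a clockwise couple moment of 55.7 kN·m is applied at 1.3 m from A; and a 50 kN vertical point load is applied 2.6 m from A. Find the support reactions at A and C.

A_x = 0, A_y = -5.759 kN, C_y = 95.76 kN

ΣM about A: C_y·2.9 − 40·2.3 − 55.7 − 50·2.6 = 0 → C_y = 277.7/2.9 = 95.7586 ≈ 95.76 kN.
ΣF_y = 0: A_y + 95.7586 − 40 − 50 = 0 → A_y = -5.759 kN.
ΣF_x = 0: no horizontal applied forces, so A_x = 0.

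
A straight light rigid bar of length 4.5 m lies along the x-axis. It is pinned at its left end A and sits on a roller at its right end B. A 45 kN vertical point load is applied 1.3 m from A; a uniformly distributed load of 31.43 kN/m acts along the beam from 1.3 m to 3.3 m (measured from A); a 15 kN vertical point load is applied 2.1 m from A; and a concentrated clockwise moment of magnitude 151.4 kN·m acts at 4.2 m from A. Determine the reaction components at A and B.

A_x = 0, A_y = 37.09 kN, B_y = 85.77 kN

Resultant of the distributed load: 31.43 × 2 = 62.86 kN at 2.3 m from A.
ΣM about A: B_y·4.5 − 45·1.3 − (31.43·2)·2.3 − 15·2.1 − 151.4 = 0 → B_y = 385.978/4.5 = 85.7729 ≈ 85.77 kN.
ΣF_y = 0: A_y + 85.7729 − 45 − 31.43·2 − 15 = 0 → A_y = 37.09 kN.
ΣF_x = 0: no horizontal applied forces, so A_x = 0.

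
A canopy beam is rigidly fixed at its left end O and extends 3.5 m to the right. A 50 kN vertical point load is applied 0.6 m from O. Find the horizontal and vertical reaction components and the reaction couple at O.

O_x = 0, O_y = 50.00 kN, M_O = 30.00 kN·m

ΣF_x = 0: O_x = 0.
ΣF_y = 0: O_y − 50 = 0 → O_y = 50.00 kN.
ΣM about O: M_O − 50·0.6 = 0 → M_O = 30.00 kN·m.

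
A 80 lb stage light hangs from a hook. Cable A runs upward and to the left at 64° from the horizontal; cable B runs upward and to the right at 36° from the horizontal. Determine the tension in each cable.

ΣF_x = 0: −T_A·cos64° + T_B·cos36° = 0 → T_B = 0.541857·T_A.
ΣF_y = 0: T_A·sin64° + T_B·sin36° = 80.
Substitute: T_A·(0.898794 + 0.541857·0.587785) = 80 → T_A = 65.7198 ≈ 65.72 lb.
Then T_B = 0.541857 × 65.7198 = 35.61 lb.

T_A = 65.72 lb, T_B = 35.61 lb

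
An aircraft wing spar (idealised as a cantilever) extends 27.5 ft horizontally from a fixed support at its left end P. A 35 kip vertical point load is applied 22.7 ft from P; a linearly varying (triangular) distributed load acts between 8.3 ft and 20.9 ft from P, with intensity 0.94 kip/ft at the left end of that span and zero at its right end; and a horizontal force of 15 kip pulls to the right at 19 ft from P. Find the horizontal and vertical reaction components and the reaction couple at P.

Resultant of the triangular load: ½ × 0.94 × 12.6 = 5.922 kip, acting at 12.5 ft from P (one-third of the span from the peak).
ΣF_x = 0: P_x + 15 = 0 → P_x = -15.00 kip.
ΣF_y = 0: P_y − 35 − ½·0.94·12.6 = 0 → P_y = 40.92 kip.
ΣM about P: M_P − 35·22.7 − (½·0.94·12.6)·12.5 = 0 → M_P = 868.5 kip·ft.

P_x = -15.00 kip, P_y = 40.92 kip, M_P = 868.5 kip·ft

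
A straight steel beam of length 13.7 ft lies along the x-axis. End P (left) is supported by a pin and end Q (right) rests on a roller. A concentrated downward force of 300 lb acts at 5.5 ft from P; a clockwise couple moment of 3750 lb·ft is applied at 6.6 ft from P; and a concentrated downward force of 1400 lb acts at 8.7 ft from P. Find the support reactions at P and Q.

ΣM about P: Q_y·13.7 − 300·5.5 − 3750 − 1400·8.7 = 0 → Q_y = 17580/13.7 = 1283.21 ≈ 1283 lb.
ΣF_y = 0: P_y + 1283.21 − 300 − 1400 = 0 → P_y = 416.8 lb.
ΣF_x = 0: no horizontal applied forces, so P_x = 0.

P_x = 0, P_y = 416.8 lb, Q_y = 1283 lb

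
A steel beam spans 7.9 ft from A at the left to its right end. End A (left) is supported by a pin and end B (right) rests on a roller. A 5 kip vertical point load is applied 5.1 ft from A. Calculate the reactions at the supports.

A_x = 0, A_y = 1.772 kip, B_y = 3.228 kip

ΣM about A: B_y·7.9 − 5·5.1 = 0 → B_y = 25.5/7.9 = 3.22785 ≈ 3.228 kip.
ΣF_y = 0: A_y + 3.22785 − 5 = 0 → A_y = 1.772 kip.
ΣF_x = 0: no horizontal applied forces, so A_x = 0.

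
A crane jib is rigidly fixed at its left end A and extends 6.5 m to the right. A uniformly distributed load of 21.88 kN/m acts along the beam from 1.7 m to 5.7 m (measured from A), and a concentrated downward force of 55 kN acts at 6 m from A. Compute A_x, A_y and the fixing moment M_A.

A_x = 0, A_y = 142.5 kN, M_A = 653.8 kN·m

Resultant of the distributed load: 21.88 × 4 = 87.52 kN at 3.7 m from A.
ΣF_x = 0: A_x = 0.
ΣF_y = 0: A_y − 21.88·4 − 55 = 0 → A_y = 142.5 kN.
ΣM about A: M_A − (21.88·4)·3.7 − 55·6 = 0 → M_A = 653.8 kN·m.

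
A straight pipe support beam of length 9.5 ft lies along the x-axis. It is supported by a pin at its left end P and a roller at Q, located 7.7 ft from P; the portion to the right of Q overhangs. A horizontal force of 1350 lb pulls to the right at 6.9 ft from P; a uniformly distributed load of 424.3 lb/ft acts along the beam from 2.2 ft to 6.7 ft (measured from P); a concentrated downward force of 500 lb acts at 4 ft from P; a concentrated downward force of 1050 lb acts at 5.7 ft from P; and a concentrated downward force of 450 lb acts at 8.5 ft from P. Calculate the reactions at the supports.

Resultant of the distributed load: 424.3 × 4.5 = 1909.35 lb at 4.45 ft from P.
ΣM about P: Q_y·7.7 − (424.3·4.5)·4.45 − 500·4 − 1050·5.7 − 450·8.5 = 0 → Q_y = 20306.6075/7.7 = 2637.22 ≈ 2637 lb.
ΣF_y = 0: P_y + 2637.22 − 424.3·4.5 − 500 − 1050 − 450 = 0 → P_y = 1272 lb.
ΣF_x = 0: P_x + 1350 = 0 → P_x = -1350 lb.

P_x = -1350 lb, P_y = 1272 lb, Q_y = 2637 lb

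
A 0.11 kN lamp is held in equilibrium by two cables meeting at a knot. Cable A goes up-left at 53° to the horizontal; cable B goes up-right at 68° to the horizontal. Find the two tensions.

ΣF_x = 0: −T_A·cos53° + T_B·cos68° = 0 → T_B = 1.60653·T_A.
ΣF_y = 0: T_A·sin53° + T_B·sin68° = 0.11.
Substitute: T_A·(0.798636 + 1.60653·0.927184) = 0.11 → T_A = 0.048073 ≈ 0.04807 kN.
Then T_B = 1.60653 × 0.048073 = 0.07723 kN.

T_A = 0.04807 kN, T_B = 0.07723 kN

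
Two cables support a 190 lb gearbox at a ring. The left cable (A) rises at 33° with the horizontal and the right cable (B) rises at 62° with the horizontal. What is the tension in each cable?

ΣF_x = 0: −T_A·cos33° + T_B·cos62° = 0 → T_B = 1.78641·T_A.
ΣF_y = 0: T_A·sin33° + T_B·sin62° = 190.
Substitute: T_A·(0.544639 + 1.78641·0.882948) = 190 → T_A = 89.5404 ≈ 89.54 lb.
Then T_B = 1.78641 × 89.5404 = 160.0 lb.

T_A = 89.54 lb, T_B = 160.0 lb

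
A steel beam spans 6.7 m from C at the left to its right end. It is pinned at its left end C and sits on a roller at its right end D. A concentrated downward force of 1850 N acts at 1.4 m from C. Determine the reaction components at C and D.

Moments about C: D_y·6.7 − 1850·1.4 = 0 → D_y = 2590/6.7 = 386.567 ≈ 386.6 N.
ΣF_y = 0: C_y + 386.567 − 1850 = 0 → C_y = 1463 N.
ΣF_x = 0: no horizontal applied forces, so C_x = 0.

C_x = 0, C_y = 1463 N, D_y = 386.6 N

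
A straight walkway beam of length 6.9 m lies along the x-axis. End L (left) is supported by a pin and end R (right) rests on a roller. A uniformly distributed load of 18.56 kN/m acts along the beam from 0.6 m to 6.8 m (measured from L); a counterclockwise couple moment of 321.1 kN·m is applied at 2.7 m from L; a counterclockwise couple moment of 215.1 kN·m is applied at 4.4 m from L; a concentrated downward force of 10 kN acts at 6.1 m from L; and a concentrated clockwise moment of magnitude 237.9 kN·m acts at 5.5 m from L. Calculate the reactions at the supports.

Resultant of the distributed load: 18.56 × 6.2 = 115.072 kN at 3.7 m from L.
Taking moments about L: R_y·6.9 − (18.56·6.2)·3.7 + 321.1 + 215.1 − 10·6.1 − 237.9 = 0 → R_y = 188.4664/6.9 = 27.314 ≈ 27.31 kN.
ΣF_y = 0: L_y + 27.314 − 18.56·6.2 − 10 = 0 → L_y = 97.76 kN.
ΣF_x = 0: no horizontal applied forces, so L_x = 0.

L_x = 0, L_y = 97.76 kN, R_y = 27.31 kN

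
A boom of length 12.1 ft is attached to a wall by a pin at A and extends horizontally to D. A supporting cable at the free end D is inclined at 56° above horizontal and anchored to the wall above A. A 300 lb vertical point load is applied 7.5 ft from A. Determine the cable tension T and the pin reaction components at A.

T = 224.3 lb, A_x = 125.4 lb, A_y = 114.0 lb

ΣM about A: T·sin56°·12.1 − 300·7.5 = 0 → T = 2250/(12.1·0.829038) = 224.297 ≈ 224.3 lb.
ΣF_x = 0: A_x − T·cos56° = 0 → A_x = 224.297 × 0.559193 = 125.4 lb.
ΣF_y = 0: A_y + T·sin56° − 300 = 0 → A_y = 300 − 224.297 × 0.829038 = 114.0 lb.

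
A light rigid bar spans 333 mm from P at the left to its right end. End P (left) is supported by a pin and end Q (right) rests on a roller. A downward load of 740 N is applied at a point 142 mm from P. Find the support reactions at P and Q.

P_x = 0, P_y = 424.4 N, Q_y = 315.6 N

Taking moments about P: Q_y·333 − 740·142 = 0 → Q_y = 105080/333 = 315.556 ≈ 315.6 N.
ΣF_y = 0: P_y + 315.556 − 740 = 0 → P_y = 424.4 N.
ΣF_x = 0: no horizontal applied forces, so P_x = 0.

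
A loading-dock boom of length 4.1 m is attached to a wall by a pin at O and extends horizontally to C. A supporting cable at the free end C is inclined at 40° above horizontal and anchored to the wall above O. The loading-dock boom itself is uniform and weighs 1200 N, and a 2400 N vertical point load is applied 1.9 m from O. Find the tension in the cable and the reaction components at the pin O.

T = 2664 N, O_x = 2041 N, O_y = 1888 N

ΣM about O: T·sin40°·4.1 − 1200·2.05 − 2400·1.9 = 0 → T = 7020/(4.1·0.642788) = 2663.7 ≈ 2664 N.
ΣF_x = 0: O_x − T·cos40° = 0 → O_x = 2663.7 × 0.766044 = 2041 N.
ΣF_y = 0: O_y + T·sin40° − 1200 − 2400 = 0 → O_y = 3600 − 2663.7 × 0.642788 = 1888 N.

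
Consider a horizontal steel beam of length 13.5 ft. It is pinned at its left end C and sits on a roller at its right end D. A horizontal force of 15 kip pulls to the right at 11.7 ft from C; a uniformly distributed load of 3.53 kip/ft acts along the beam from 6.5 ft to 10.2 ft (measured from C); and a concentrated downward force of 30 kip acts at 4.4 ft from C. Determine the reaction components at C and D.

C_x = -15.00 kip, C_y = 25.20 kip, D_y = 17.86 kip

Resultant of the distributed load: 3.53 × 3.7 = 13.061 kip at 8.35 ft from C.
ΣM about C: D_y·13.5 − (3.53·3.7)·8.35 − 30·4.4 = 0 → D_y = 241.05935/13.5 = 17.8562 ≈ 17.86 kip.
ΣF_y = 0: C_y + 17.8562 − 3.53·3.7 − 30 = 0 → C_y = 25.20 kip.
ΣF_x = 0: C_x + 15 = 0 → C_x = -15.00 kip.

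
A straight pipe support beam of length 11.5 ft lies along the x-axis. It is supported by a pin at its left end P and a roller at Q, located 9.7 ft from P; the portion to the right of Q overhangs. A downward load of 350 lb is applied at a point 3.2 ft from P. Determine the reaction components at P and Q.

P_x = 0, P_y = 234.5 lb, Q_y = 115.5 lb

ΣM about P: Q_y·9.7 − 350·3.2 = 0 → Q_y = 1120/9.7 = 115.464 ≈ 115.5 lb.
ΣF_y = 0: P_y + 115.464 − 350 = 0 → P_y = 234.5 lb.
ΣF_x = 0: no horizontal applied forces, so P_x = 0.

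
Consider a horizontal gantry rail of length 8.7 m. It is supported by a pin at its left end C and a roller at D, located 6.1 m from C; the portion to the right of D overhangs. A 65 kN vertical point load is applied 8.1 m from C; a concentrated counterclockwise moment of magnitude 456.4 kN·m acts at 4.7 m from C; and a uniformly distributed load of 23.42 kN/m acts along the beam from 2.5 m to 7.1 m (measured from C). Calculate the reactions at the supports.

C_x = 0, C_y = 76.47 kN, D_y = 96.26 kN

Resultant of the distributed load: 23.42 × 4.6 = 107.732 kN at 4.8 m from C.
Taking moments about C: D_y·6.1 − 65·8.1 + 456.4 − (23.42·4.6)·4.8 = 0 → D_y = 587.2136/6.1 = 96.2645 ≈ 96.26 kN.
ΣF_y = 0: C_y + 96.2645 − 65 − 23.42·4.6 = 0 → C_y = 76.47 kN.
ΣF_x = 0: no horizontal applied forces, so C_x = 0.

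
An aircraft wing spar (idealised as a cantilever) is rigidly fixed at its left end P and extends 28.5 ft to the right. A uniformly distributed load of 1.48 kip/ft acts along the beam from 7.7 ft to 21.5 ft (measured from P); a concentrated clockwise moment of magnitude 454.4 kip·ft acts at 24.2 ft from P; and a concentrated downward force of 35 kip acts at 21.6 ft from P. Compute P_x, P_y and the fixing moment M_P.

P_x = 0, P_y = 55.42 kip, M_P = 1509 kip·ft

Resultant of the distributed load: 1.48 × 13.8 = 20.424 kip at 14.6 ft from P.
ΣF_x = 0: P_x = 0.
ΣF_y = 0: P_y − 1.48·13.8 − 35 = 0 → P_y = 55.42 kip.
ΣM about P: M_P − (1.48·13.8)·14.6 − 454.4 − 35·21.6 = 0 → M_P = 1509 kip·ft.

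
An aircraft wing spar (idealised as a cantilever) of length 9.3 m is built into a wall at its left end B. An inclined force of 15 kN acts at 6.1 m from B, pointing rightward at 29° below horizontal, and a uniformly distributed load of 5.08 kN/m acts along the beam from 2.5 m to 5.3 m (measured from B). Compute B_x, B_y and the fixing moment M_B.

B_x = -13.12 kN, B_y = 21.50 kN, M_B = 99.83 kN·m

Resultant of the distributed load: 5.08 × 2.8 = 14.224 kN at 3.9 m from B.
ΣF_x = 0: B_x + 15·cos29° = 0 → B_x = -13.12 kN.
ΣF_y = 0: B_y − 15·sin29° − 5.08·2.8 = 0 → B_y = 21.50 kN.
ΣM about B: M_B − 15·sin29°·6.1 − (5.08·2.8)·3.9 = 0 → M_B = 99.83 kN·m.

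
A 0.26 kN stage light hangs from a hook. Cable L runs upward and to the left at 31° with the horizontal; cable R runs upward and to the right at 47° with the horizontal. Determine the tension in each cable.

ΣF_x = 0: −T_L·cos31° + T_R·cos47° = 0 → T_R = 1.25685·T_L.
ΣF_y = 0: T_L·sin31° + T_R·sin47° = 0.26.
Substitute: T_L·(0.515038 + 1.25685·0.731354) = 0.26 → T_L = 0.181281 ≈ 0.1813 kN.
Then T_R = 1.25685 × 0.181281 = 0.2278 kN.

T_L = 0.1813 kN, T_R = 0.2278 kN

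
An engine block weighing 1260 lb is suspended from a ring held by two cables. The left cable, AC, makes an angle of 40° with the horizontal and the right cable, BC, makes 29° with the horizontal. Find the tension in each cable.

ΣF_x = 0: −T_AC·cos40° + T_BC·cos29° = 0 → T_BC = 0.87586·T_AC.
ΣF_y = 0: T_AC·sin40° + T_BC·sin29° = 1260.
Substitute: T_AC·(0.642788 + 0.87586·0.48481) = 1260 → T_AC = 1180.42 ≈ 1180 lb.
Then T_BC = 0.87586 × 1180.42 = 1034 lb.

T_AC = 1180 lb, T_BC = 1034 lb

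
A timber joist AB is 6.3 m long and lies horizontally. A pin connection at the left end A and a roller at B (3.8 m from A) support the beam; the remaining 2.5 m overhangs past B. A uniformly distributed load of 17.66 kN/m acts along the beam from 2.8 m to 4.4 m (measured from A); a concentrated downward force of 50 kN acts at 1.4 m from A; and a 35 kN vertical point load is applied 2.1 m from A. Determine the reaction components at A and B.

A_x = 0, A_y = 48.72 kN, B_y = 64.53 kN

Resultant of the distributed load: 17.66 × 1.6 = 28.256 kN at 3.6 m from A.
Moments about A: B_y·3.8 − (17.66·1.6)·3.6 − 50·1.4 − 35·2.1 = 0 → B_y = 245.2216/3.8 = 64.532 ≈ 64.53 kN.
ΣF_y = 0: A_y + 64.532 − 17.66·1.6 − 50 − 35 = 0 → A_y = 48.72 kN.
ΣF_x = 0: no horizontal applied forces, so A_x = 0.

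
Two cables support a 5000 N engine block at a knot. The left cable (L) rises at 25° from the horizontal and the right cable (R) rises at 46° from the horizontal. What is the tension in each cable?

T_L = 3673 N, T_R = 4793 N

ΣF_x = 0: −T_L·cos25° + T_R·cos46° = 0 → T_R = 1.30468·T_L.
ΣF_y = 0: T_L·sin25° + T_R·sin46° = 5000.
Substitute: T_L·(0.422618 + 1.30468·0.71934) = 5000 → T_L = 3673.43 ≈ 3673 N.
Then T_R = 1.30468 × 3673.43 = 4793 N.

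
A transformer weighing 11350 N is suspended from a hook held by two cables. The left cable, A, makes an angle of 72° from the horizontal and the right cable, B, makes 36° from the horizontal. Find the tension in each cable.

T_A = 9655 N, T_B = 3688 N

ΣF_x = 0: −T_A·cos72° + T_B·cos36° = 0 → T_B = 0.381966·T_A.
ΣF_y = 0: T_A·sin72° + T_B·sin36° = 11350.
Substitute: T_A·(0.951057 + 0.381966·0.587785) = 11350 → T_A = 9654.88 ≈ 9655 N.
Then T_B = 0.381966 × 9654.88 = 3688 N.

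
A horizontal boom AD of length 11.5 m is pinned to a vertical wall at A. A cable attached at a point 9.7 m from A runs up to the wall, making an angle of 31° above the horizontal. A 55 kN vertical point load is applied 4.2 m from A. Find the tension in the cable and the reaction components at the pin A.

T = 46.24 kN, A_x = 39.63 kN, A_y = 31.19 kN

ΣM about A: T·sin31°·9.7 − 55·4.2 = 0 → T = 231/(9.7·0.515038) = 46.2382 ≈ 46.24 kN.
ΣF_x = 0: A_x − T·cos31° = 0 → A_x = 46.2382 × 0.857167 = 39.63 kN.
ΣF_y = 0: A_y + T·sin31° − 55 = 0 → A_y = 55 − 46.2382 × 0.515038 = 31.19 kN.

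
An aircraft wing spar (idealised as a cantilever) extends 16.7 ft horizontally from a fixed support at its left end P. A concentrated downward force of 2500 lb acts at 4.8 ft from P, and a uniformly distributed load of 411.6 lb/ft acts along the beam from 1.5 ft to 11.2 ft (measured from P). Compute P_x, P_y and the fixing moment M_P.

Resultant of the distributed load: 411.6 × 9.7 = 3992.52 lb at 6.35 ft from P.
ΣF_x = 0: P_x = 0.
ΣF_y = 0: P_y − 2500 − 411.6·9.7 = 0 → P_y = 6493 lb.
ΣM about P: M_P − 2500·4.8 − (411.6·9.7)·6.35 = 0 → M_P = 37350 lb·ft.

P_x = 0, P_y = 6493 lb, M_P = 37350 lb·ft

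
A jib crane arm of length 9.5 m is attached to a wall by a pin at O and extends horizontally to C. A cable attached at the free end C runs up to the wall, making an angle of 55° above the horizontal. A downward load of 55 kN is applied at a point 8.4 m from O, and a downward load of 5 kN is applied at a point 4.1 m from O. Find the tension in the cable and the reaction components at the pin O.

T = 62.00 kN, O_x = 35.56 kN, O_y = 9.211 kN

ΣM about O: T·sin55°·9.5 − 55·8.4 − 5·4.1 = 0 → T = 482.5/(9.5·0.819152) = 62.0025 ≈ 62.00 kN.
ΣF_x = 0: O_x − T·cos55° = 0 → O_x = 62.0025 × 0.573576 = 35.56 kN.
ΣF_y = 0: O_y + T·sin55° − 55 − 5 = 0 → O_y = 60 − 62.0025 × 0.819152 = 9.211 kN.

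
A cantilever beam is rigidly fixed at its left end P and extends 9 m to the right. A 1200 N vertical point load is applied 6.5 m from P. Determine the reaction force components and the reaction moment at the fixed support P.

ΣF_x = 0: P_x = 0.
ΣF_y = 0: P_y − 1200 = 0 → P_y = 1200 N.
ΣM about P: M_P − 1200·6.5 = 0 → M_P = 7800 N·m.

P_x = 0, P_y = 1200 N, M_P = 7800 N·m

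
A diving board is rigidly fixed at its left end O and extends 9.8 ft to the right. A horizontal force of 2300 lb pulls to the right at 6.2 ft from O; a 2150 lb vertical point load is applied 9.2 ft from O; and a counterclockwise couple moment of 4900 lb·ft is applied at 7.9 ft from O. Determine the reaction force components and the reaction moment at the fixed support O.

O_x = -2300 lb, O_y = 2150 lb, M_O = 14880 lb·ft

ΣF_x = 0: O_x + 2300 = 0 → O_x = -2300 lb.
ΣF_y = 0: O_y − 2150 = 0 → O_y = 2150 lb.
ΣM about O: M_O − 2150·9.2 + 4900 = 0 → M_O = 14880 lb·ft.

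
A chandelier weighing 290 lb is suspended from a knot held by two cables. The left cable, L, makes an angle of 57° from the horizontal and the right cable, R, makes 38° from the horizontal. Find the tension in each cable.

T_L = 229.4 lb, T_R = 158.5 lb

ΣF_x = 0: −T_L·cos57° + T_R·cos38° = 0 → T_R = 0.691157·T_L.
ΣF_y = 0: T_L·sin57° + T_R·sin38° = 290.
Substitute: T_L·(0.838671 + 0.691157·0.615661) = 290 → T_L = 229.396 ≈ 229.4 lb.
Then T_R = 0.691157 × 229.396 = 158.5 lb.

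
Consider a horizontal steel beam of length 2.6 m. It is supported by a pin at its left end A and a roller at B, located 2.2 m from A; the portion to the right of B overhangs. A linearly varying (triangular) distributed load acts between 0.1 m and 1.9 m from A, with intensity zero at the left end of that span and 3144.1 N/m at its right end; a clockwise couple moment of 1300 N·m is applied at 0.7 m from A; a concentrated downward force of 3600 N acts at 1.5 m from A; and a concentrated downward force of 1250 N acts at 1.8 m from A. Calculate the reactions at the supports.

A_x = 0, A_y = 1939 N, B_y = 5740 N

Resultant of the triangular load: ½ × 3144.1 × 1.8 = 2829.69 N, acting at 1.3 m from A (one-third of the span from the peak).
ΣM about A: B_y·2.2 − (½·3144.1·1.8)·1.3 − 1300 − 3600·1.5 − 1250·1.8 = 0 → B_y = 12628.597/2.2 = 5740.27 ≈ 5740 N.
ΣF_y = 0: A_y + 5740.27 − ½·3144.1·1.8 − 3600 − 1250 = 0 → A_y = 1939 N.
ΣF_x = 0: no horizontal applied forces, so A_x = 0.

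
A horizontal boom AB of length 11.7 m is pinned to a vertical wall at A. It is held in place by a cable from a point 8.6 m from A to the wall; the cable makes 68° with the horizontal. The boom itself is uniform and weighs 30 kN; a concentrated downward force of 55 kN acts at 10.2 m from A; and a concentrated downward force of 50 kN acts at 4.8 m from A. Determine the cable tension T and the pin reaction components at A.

ΣM about A: T·sin68°·8.6 − 30·5.85 − 55·10.2 − 50·4.8 = 0 → T = 976.5/(8.6·0.927184) = 122.464 ≈ 122.5 kN.
ΣF_x = 0: A_x − T·cos68° = 0 → A_x = 122.464 × 0.374607 = 45.88 kN.
ΣF_y = 0: A_y + T·sin68° − 30 − 55 − 50 = 0 → A_y = 135 − 122.464 × 0.927184 = 21.45 kN.

T = 122.5 kN, A_x = 45.88 kN, A_y = 21.45 kN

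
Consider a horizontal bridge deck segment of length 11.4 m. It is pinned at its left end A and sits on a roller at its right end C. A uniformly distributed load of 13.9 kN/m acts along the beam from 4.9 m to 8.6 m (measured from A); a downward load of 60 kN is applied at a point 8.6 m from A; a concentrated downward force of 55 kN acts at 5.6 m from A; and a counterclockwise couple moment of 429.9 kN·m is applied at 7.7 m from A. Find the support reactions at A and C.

A_x = 0, A_y = 101.4 kN, C_y = 65.02 kN

Resultant of the distributed load: 13.9 × 3.7 = 51.43 kN at 6.75 m from A.
Taking moments about A: C_y·11.4 − (13.9·3.7)·6.75 − 60·8.6 − 55·5.6 + 429.9 = 0 → C_y = 741.2525/11.4 = 65.0221 ≈ 65.02 kN.
ΣF_y = 0: A_y + 65.0221 − 13.9·3.7 − 60 − 55 = 0 → A_y = 101.4 kN.
ΣF_x = 0: no horizontal applied forces, so A_x = 0.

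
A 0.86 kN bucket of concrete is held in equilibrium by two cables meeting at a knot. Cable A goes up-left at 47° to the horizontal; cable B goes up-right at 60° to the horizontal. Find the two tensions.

ΣF_x = 0: −T_A·cos47° + T_B·cos60° = 0 → T_B = 1.364·T_A.
ΣF_y = 0: T_A·sin47° + T_B·sin60° = 0.86.
Substitute: T_A·(0.731354 + 1.364·0.866025) = 0.86 → T_A = 0.449647 ≈ 0.4496 kN.
Then T_B = 1.364 × 0.449647 = 0.6133 kN.

T_A = 0.4496 kN, T_B = 0.6133 kN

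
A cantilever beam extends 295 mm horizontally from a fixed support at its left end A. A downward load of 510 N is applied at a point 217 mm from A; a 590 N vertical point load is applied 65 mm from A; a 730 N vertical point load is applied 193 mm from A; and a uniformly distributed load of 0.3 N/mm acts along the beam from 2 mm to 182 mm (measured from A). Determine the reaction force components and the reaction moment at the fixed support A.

Resultant of the distributed load: 0.3 × 180 = 54 N at 92 mm from A.
ΣF_x = 0: A_x = 0.
ΣF_y = 0: A_y − 510 − 590 − 730 − 0.3·180 = 0 → A_y = 1884 N.
ΣM about A: M_A − 510·217 − 590·65 − 730·193 − (0.3·180)·92 = 0 → M_A = 294900 N·mm.

A_x = 0, A_y = 1884 N, M_A = 294900 N·mm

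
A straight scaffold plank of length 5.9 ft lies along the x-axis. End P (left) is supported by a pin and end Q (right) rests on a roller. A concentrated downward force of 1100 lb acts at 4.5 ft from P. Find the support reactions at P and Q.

P_x = 0, P_y = 261.0 lb, Q_y = 839.0 lb

Moments about P: Q_y·5.9 − 1100·4.5 = 0 → Q_y = 4950/5.9 = 838.983 ≈ 839.0 lb.
ΣF_y = 0: P_y + 838.983 − 1100 = 0 → P_y = 261.0 lb.
ΣF_x = 0: no horizontal applied forces, so P_x = 0.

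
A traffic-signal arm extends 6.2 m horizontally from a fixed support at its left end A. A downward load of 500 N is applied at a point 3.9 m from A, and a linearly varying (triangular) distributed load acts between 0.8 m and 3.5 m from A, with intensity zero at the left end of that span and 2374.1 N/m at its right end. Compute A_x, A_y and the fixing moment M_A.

Resultant of the triangular load: ½ × 2374.1 × 2.7 = 3205.035 N, acting at 2.6 m from A (one-third of the span from the peak).
ΣF_x = 0: A_x = 0.
ΣF_y = 0: A_y − 500 − ½·2374.1·2.7 = 0 → A_y = 3705 N.
ΣM about A: M_A − 500·3.9 − (½·2374.1·2.7)·2.6 = 0 → M_A = 10280 N·m.

A_x = 0, A_y = 3705 N, M_A = 10280 N·m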